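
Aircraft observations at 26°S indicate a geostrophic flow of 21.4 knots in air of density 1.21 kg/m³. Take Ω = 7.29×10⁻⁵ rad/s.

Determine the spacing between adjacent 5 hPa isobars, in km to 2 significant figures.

Coriolis parameter at 26°S:
f = 2Ω sin φ = 2 × 7.29×10⁻⁵ × sin 26° = 6.39×10⁻⁵ s⁻¹
Wind speed in SI: 21.4 knots = 11.0 m/s
Geostrophic balance rearranged: |∂P/∂n| = f ρ V_g
|∂P/∂n| = 6.39×10⁻⁵ × 1.21 × 11.0 = 8.51×10⁻⁴ Pa/m
Isobar spacing: Δn = ΔP/|∂P/∂n| = 500 Pa / 8.51×10⁻⁴ Pa/m = 587264 m ≈ 590 km

590 km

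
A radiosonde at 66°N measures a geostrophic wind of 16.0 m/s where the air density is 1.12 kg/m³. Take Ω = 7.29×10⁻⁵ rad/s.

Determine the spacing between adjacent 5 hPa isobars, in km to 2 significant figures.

210 km

Coriolis parameter at 66°N:
f = 2Ω sin φ = 2 × 7.29×10⁻⁵ × sin 66° = 1.33×10⁻⁴ s⁻¹
Geostrophic balance rearranged: |∂P/∂n| = f ρ V_g
|∂P/∂n| = 1.33×10⁻⁴ × 1.12 × 16.0 = 2.39×10⁻³ Pa/m
Isobar spacing: Δn = ΔP/|∂P/∂n| = 500 Pa / 2.39×10⁻³ Pa/m = 209481 m ≈ 210 km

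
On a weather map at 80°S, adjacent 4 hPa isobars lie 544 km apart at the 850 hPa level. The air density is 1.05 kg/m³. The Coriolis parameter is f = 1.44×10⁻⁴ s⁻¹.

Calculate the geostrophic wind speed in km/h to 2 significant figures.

18 km/h

Pressure gradient: |∂P/∂n| = 400 Pa / 544000 m = 7.35×10⁻⁴ Pa/m
Geostrophic balance (pressure-gradient force = Coriolis force):
V_g = (1/(fρ)) |∂P/∂n| = 7.35×10⁻⁴ / (1.44×10⁻⁴ × 1.05) = 4.86 m/s
Converting: 4.86 m/s × 3.6 = 18 km/h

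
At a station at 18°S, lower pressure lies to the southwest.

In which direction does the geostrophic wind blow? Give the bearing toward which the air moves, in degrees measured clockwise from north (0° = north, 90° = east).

135°

The pressure-gradient force points toward the southwest (bearing 225°).
Geostrophic balance: in the Southern Hemisphere the Coriolis force deflects motion to the left, so the geostrophic wind blows 90° to the left of the pressure-gradient force (low pressure on the right).
Rotating 225° by 90° counterclockwise gives 135° — the wind blows toward the southeast.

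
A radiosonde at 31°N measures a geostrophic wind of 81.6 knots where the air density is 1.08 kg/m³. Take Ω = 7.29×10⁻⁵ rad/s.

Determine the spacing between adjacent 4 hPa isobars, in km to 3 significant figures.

117 km

Coriolis parameter at 31°N:
f = 2Ω sin φ = 2 × 7.29×10⁻⁵ × sin 31° = 7.51×10⁻⁵ s⁻¹
Wind speed in SI: 81.6 knots = 42.0 m/s
Geostrophic balance rearranged: |∂P/∂n| = f ρ V_g
|∂P/∂n| = 7.51×10⁻⁵ × 1.08 × 42.0 = 3.40×10⁻³ Pa/m
Isobar spacing: Δn = ΔP/|∂P/∂n| = 400 Pa / 3.40×10⁻³ Pa/m = 117493 m ≈ 117 km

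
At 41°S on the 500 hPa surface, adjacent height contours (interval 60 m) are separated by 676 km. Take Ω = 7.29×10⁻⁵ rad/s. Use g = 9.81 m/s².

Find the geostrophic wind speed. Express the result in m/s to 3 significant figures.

9.10 m/s

Coriolis parameter at 41°S:
f = 2Ω sin φ = 2 × 7.29×10⁻⁵ × sin 41° = 9.57×10⁻⁵ s⁻¹
Height gradient: |∂Z/∂n| = 60 m / 676000 m = 8.88×10⁻⁵
On a pressure surface, geostrophic balance gives V_g = (g/f)|∂Z/∂n|:
V_g = 9.81 × 8.88×10⁻⁵ / 9.57×10⁻⁵ = 9.10 m/s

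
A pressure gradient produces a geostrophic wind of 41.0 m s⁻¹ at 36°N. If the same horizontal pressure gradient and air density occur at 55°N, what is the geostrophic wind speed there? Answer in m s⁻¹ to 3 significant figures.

29.4 m s⁻¹

With the same pressure gradient and density, V_g ∝ 1/f ∝ 1/sin φ.
V₂ = V₁ · sin φ₁ / sin φ₂ = 41.0 × sin 36° / sin 55°
V₂ = 41.0 × 0.5878/0.8192 = 29.4 m s⁻¹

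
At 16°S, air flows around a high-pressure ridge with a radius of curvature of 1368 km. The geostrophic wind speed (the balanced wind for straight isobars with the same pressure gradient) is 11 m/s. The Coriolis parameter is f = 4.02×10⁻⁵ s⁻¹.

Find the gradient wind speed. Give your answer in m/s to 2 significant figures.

Around a high, pressure-gradient force acts outward with centrifugal, so Coriolis balances both:
fV = (1/ρ)|∂P/∂n| + V²/R  →  V² − fR·V + fR·V_g = 0
With fR = 4.02×10⁻⁵ × 1368×10³ m = 55.0 m/s:
V = [fR − √((fR)² − 4 fR V_g)]/2 = [55.0 − √(55.0² − 4×55.0×11)]/2 = 15.2 m/s
Supergeostrophic (V > V_g = 11 m/s), as expected around a high.

15 m/s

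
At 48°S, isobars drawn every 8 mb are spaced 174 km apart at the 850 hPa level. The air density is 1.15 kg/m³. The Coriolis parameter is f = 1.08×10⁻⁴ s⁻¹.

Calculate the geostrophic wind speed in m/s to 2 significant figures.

37 m/s

Pressure gradient: |∂P/∂n| = 800 Pa / 174000 m = 4.60×10⁻³ Pa/m
Geostrophic balance (pressure-gradient force = Coriolis force):
V_g = (1/(fρ)) |∂P/∂n| = 4.60×10⁻³ / (1.08×10⁻⁴ × 1.15) = 37.0 m/s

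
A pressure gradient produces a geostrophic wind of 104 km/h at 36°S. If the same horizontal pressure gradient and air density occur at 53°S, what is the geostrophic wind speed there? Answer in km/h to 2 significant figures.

77 km/h

With the same pressure gradient and density, V_g ∝ 1/f ∝ 1/sin φ.
V₂ = V₁ · sin φ₁ / sin φ₂ = 104 × sin 36° / sin 53°
V₂ = 104 × 0.5878/0.7986 = 77 km/h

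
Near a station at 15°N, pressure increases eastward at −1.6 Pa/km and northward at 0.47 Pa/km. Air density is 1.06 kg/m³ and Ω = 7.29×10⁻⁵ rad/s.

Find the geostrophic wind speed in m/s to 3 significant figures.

Coriolis parameter at 15°N:
f = 2Ω sin φ = 2 × 7.29×10⁻⁵ × sin 15° = 3.77×10⁻⁵ s⁻¹
Component geostrophic relations (x east, y north):
u_g = −(1/(fρ)) ∂P/∂y,  v_g = (1/(fρ)) ∂P/∂x
u_g = −(0.47×10⁻³)/(3.77×10⁻⁵ × 1.06) = −11.8 m/s;  v_g = (−1.6×10⁻³)/(3.77×10⁻⁵ × 1.06) = −40.0 m/s
|V_g| = √(u_g² + v_g²) = 41.7 m/s

41.7 m/s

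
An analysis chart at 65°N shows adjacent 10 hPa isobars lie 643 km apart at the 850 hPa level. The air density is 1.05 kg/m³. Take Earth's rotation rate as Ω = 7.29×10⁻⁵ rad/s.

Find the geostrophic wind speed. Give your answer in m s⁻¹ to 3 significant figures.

Coriolis parameter at 65°N:
f = 2Ω sin φ = 2 × 7.29×10⁻⁵ × sin 65° = 1.32×10⁻⁴ s⁻¹
Pressure gradient: |∂P/∂n| = 1000 Pa / 643000 m = 1.56×10⁻³ Pa/m
Geostrophic balance (pressure-gradient force = Coriolis force):
V_g = (1/(fρ)) |∂P/∂n| = 1.56×10⁻³ / (1.32×10⁻⁴ × 1.05) = 11.2 m/s

11.2 m s⁻¹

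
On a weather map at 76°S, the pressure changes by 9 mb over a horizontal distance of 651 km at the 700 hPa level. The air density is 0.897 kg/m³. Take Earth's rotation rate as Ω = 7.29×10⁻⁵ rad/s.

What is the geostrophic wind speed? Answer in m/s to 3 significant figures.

Coriolis parameter at 76°S:
f = 2Ω sin φ = 2 × 7.29×10⁻⁵ × sin 76° = 1.41×10⁻⁴ s⁻¹
Pressure gradient: |∂P/∂n| = 900 Pa / 651000 m = 1.38×10⁻³ Pa/m
Geostrophic balance (pressure-gradient force = Coriolis force):
V_g = (1/(fρ)) |∂P/∂n| = 1.38×10⁻³ / (1.41×10⁻⁴ × 0.897) = 10.9 m/s

10.9 m/s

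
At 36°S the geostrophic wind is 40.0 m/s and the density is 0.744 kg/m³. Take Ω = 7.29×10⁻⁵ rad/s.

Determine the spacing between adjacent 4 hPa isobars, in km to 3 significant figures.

157 km

Coriolis parameter at 36°S:
f = 2Ω sin φ = 2 × 7.29×10⁻⁵ × sin 36° = 8.57×10⁻⁵ s⁻¹
Geostrophic balance rearranged: |∂P/∂n| = f ρ V_g
|∂P/∂n| = 8.57×10⁻⁵ × 0.744 × 40.0 = 2.55×10⁻³ Pa/m
Isobar spacing: Δn = ΔP/|∂P/∂n| = 400 Pa / 2.55×10⁻³ Pa/m = 156838 m ≈ 157 km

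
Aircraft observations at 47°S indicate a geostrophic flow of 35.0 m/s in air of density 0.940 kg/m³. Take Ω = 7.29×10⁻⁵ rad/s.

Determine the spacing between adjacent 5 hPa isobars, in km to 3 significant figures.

Coriolis parameter at 47°S:
f = 2Ω sin φ = 2 × 7.29×10⁻⁵ × sin 47° = 1.07×10⁻⁴ s⁻¹
Geostrophic balance rearranged: |∂P/∂n| = f ρ V_g
|∂P/∂n| = 1.07×10⁻⁴ × 0.940 × 35.0 = 3.51×10⁻³ Pa/m
Isobar spacing: Δn = ΔP/|∂P/∂n| = 500 Pa / 3.51×10⁻³ Pa/m = 142524 m ≈ 143 km

143 km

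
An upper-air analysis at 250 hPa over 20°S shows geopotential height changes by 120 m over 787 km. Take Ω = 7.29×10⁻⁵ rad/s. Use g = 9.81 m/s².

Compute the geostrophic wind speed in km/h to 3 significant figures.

Coriolis parameter at 20°S:
f = 2Ω sin φ = 2 × 7.29×10⁻⁵ × sin 20° = 4.99×10⁻⁵ s⁻¹
Height gradient: |∂Z/∂n| = 120 m / 787000 m = 1.52×10⁻⁴
On a pressure surface, geostrophic balance gives V_g = (g/f)|∂Z/∂n|:
V_g = 9.81 × 1.52×10⁻⁴ / 4.99×10⁻⁵ = 30.0 m/s
Converting: 30.0 m/s × 3.6 = 108 km/h

108 km/h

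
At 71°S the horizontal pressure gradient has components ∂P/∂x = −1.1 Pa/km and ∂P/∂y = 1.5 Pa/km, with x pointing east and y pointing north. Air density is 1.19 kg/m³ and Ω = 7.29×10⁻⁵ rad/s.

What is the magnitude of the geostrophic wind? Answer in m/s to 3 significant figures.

Coriolis parameter at 71°S:
f = 2Ω sin φ = 2 × 7.29×10⁻⁵ × sin 71° = 1.38×10⁻⁴ s⁻¹
In the Southern Hemisphere f is negative: f = −1.38×10⁻⁴ s⁻¹.
Component geostrophic relations (x east, y north):
u_g = −(1/(fρ)) ∂P/∂y,  v_g = (1/(fρ)) ∂P/∂x
u_g = −(1.5×10⁻³)/(−1.38×10⁻⁴ × 1.19) = 9.14 m/s;  v_g = (−1.1×10⁻³)/(−1.38×10⁻⁴ × 1.19) = 6.71 m/s
|V_g| = √(u_g² + v_g²) = 11.3 m/s

11.3 m/s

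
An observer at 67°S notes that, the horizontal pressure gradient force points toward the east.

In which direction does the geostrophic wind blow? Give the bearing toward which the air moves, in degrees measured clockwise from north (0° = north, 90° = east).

The pressure-gradient force points toward the east (bearing 090°).
Geostrophic balance: in the Southern Hemisphere the Coriolis force deflects motion to the left, so the geostrophic wind blows 90° to the left of the pressure-gradient force (low pressure on the right).
Rotating 090° by 90° counterclockwise gives 000° — the wind blows toward the north.

000°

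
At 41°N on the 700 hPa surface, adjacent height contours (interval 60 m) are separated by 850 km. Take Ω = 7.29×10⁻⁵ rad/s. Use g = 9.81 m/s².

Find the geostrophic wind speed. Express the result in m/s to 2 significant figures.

Coriolis parameter at 41°N:
f = 2Ω sin φ = 2 × 7.29×10⁻⁵ × sin 41° = 9.57×10⁻⁵ s⁻¹
Height gradient: |∂Z/∂n| = 60 m / 850000 m = 7.06×10⁻⁵
On a pressure surface, geostrophic balance gives V_g = (g/f)|∂Z/∂n|:
V_g = 9.81 × 7.06×10⁻⁵ / 9.57×10⁻⁵ = 7.24 m/s

7.2 m/s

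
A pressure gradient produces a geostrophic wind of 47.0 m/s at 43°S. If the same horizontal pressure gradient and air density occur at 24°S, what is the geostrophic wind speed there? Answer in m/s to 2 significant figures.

With the same pressure gradient and density, V_g ∝ 1/f ∝ 1/sin φ.
V₂ = V₁ · sin φ₁ / sin φ₂ = 47.0 × sin 43° / sin 24°
V₂ = 47.0 × 0.6820/0.4067 = 79 m/s

79 m/s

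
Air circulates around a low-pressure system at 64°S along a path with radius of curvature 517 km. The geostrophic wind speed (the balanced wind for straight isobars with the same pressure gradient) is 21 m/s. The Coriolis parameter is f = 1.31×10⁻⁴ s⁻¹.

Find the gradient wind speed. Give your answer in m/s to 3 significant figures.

16.8 m/s

Around a low, centrifugal force acts outward with Coriolis, so pressure-gradient force balances both:
(1/ρ)|∂P/∂n| = fV + V²/R  →  V² + fR·V − fR·V_g = 0
With fR = 1.31×10⁻⁴ × 517×10³ m = 67.7 m/s:
V = [−fR + √((fR)² + 4 fR V_g)]/2 = [−67.7 + √(67.7² + 4×67.7×21)]/2 = 16.8 m/s
Subgeostrophic (V < V_g = 21 m/s), as expected around a low.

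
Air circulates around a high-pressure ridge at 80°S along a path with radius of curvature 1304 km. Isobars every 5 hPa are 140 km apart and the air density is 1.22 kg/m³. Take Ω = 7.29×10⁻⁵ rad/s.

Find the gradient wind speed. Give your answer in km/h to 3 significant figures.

Coriolis parameter at 80°S:
f = 2Ω sin φ = 2 × 7.29×10⁻⁵ × sin 80° = 1.44×10⁻⁴ s⁻¹
Pressure gradient: |∂P/∂n| = 500 Pa / 140000 m = 3.57×10⁻³ Pa/m
Geostrophic speed: V_g = |∂P/∂n|/(fρ) = 3.57×10⁻³/(1.44×10⁻⁴ × 1.22) = 20.4 m/s
Around a high, pressure-gradient force acts outward with centrifugal, so Coriolis balances both:
fV = (1/ρ)|∂P/∂n| + V²/R  →  V² − fR·V + fR·V_g = 0
With fR = 1.44×10⁻⁴ × 1304×10³ m = 187 m/s:
V = [fR − √((fR)² − 4 fR V_g)]/2 = [187 − √(187² − 4×187×20.4)]/2 = 23.3 m/s
Supergeostrophic (V > V_g = 20.4 m/s), as expected around a high.
Converting: 23.3 m/s × 3.6 = 83.8 km/h

83.8 km/h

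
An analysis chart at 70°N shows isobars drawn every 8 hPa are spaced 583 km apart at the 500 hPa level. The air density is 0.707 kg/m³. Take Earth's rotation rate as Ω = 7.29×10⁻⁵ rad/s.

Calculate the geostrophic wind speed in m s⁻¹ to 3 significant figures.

Coriolis parameter at 70°N:
f = 2Ω sin φ = 2 × 7.29×10⁻⁵ × sin 70° = 1.37×10⁻⁴ s⁻¹
Pressure gradient: |∂P/∂n| = 800 Pa / 583000 m = 1.37×10⁻³ Pa/m
Geostrophic balance (pressure-gradient force = Coriolis force):
V_g = (1/(fρ)) |∂P/∂n| = 1.37×10⁻³ / (1.37×10⁻⁴ × 0.707) = 14.2 m/s

14.2 m s⁻¹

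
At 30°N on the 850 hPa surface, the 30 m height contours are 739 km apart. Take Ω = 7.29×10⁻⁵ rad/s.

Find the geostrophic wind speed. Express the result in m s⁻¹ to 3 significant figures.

Coriolis parameter at 30°N:
f = 2Ω sin φ = 2 × 7.29×10⁻⁵ × sin 30° = 7.29×10⁻⁵ s⁻¹
Height gradient: |∂Z/∂n| = 30 m / 739000 m = 4.06×10⁻⁵
On a pressure surface, geostrophic balance gives V_g = (g/f)|∂Z/∂n|:
V_g = 9.81 × 4.06×10⁻⁵ / 7.29×10⁻⁵ = 5.46 m/s

5.46 m s⁻¹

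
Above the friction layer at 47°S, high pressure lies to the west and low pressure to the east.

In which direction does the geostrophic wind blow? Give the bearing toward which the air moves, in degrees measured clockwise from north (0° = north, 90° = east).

000°

The pressure-gradient force points toward the east (bearing 090°).
Geostrophic balance: in the Southern Hemisphere the Coriolis force deflects motion to the left, so the geostrophic wind blows 90° to the left of the pressure-gradient force (low pressure on the right).
Rotating 090° by 90° counterclockwise gives 000° — the wind blows toward the north.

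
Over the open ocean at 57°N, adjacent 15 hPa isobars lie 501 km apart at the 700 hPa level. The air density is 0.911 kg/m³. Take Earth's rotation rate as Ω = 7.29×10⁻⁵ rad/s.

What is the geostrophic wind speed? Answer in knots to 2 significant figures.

52 knots

Coriolis parameter at 57°N:
f = 2Ω sin φ = 2 × 7.29×10⁻⁵ × sin 57° = 1.22×10⁻⁴ s⁻¹
Pressure gradient: |∂P/∂n| = 1500 Pa / 501000 m = 2.99×10⁻³ Pa/m
Geostrophic balance (pressure-gradient force = Coriolis force):
V_g = (1/(fρ)) |∂P/∂n| = 2.99×10⁻³ / (1.22×10⁻⁴ × 0.911) = 26.9 m/s
Converting: 26.9 m/s × 1.944 = 52 knots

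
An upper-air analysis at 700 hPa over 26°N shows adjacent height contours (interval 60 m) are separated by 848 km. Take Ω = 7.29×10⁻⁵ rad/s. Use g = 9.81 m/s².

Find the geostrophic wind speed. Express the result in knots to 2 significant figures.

Coriolis parameter at 26°N:
f = 2Ω sin φ = 2 × 7.29×10⁻⁵ × sin 26° = 6.39×10⁻⁵ s⁻¹
Height gradient: |∂Z/∂n| = 60 m / 848000 m = 7.08×10⁻⁵
On a pressure surface, geostrophic balance gives V_g = (g/f)|∂Z/∂n|:
V_g = 9.81 × 7.08×10⁻⁵ / 6.39×10⁻⁵ = 10.9 m/s
Converting: 10.9 m/s × 1.944 = 21 knots

21 knots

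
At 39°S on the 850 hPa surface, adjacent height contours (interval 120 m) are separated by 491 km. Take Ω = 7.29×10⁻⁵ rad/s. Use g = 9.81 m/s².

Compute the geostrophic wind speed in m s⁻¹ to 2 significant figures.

26 m s⁻¹

Coriolis parameter at 39°S:
f = 2Ω sin φ = 2 × 7.29×10⁻⁵ × sin 39° = 9.18×10⁻⁵ s⁻¹
Height gradient: |∂Z/∂n| = 120 m / 491000 m = 2.44×10⁻⁴
On a pressure surface, geostrophic balance gives V_g = (g/f)|∂Z/∂n|:
V_g = 9.81 × 2.44×10⁻⁴ / 9.18×10⁻⁵ = 26.1 m/s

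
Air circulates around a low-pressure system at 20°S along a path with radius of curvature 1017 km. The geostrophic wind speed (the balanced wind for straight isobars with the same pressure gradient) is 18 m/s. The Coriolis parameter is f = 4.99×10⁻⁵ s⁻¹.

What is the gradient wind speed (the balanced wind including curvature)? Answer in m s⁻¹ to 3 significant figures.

14.1 m s⁻¹

Around a low, centrifugal force acts outward with Coriolis, so pressure-gradient force balances both:
(1/ρ)|∂P/∂n| = fV + V²/R  →  V² + fR·V − fR·V_g = 0
With fR = 4.99×10⁻⁵ × 1017×10³ m = 50.7 m/s:
V = [−fR + √((fR)² + 4 fR V_g)]/2 = [−50.7 + √(50.7² + 4×50.7×18)]/2 = 14.1 m/s
Subgeostrophic (V < V_g = 18 m/s), as expected around a low.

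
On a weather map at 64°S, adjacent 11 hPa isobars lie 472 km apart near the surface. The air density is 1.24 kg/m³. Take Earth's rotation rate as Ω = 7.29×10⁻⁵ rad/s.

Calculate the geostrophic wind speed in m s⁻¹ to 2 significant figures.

14 m s⁻¹

Coriolis parameter at 64°S:
f = 2Ω sin φ = 2 × 7.29×10⁻⁵ × sin 64° = 1.31×10⁻⁴ s⁻¹
Pressure gradient: |∂P/∂n| = 1100 Pa / 472000 m = 2.33×10⁻³ Pa/m
Geostrophic balance (pressure-gradient force = Coriolis force):
V_g = (1/(fρ)) |∂P/∂n| = 2.33×10⁻³ / (1.31×10⁻⁴ × 1.24) = 14.3 m/s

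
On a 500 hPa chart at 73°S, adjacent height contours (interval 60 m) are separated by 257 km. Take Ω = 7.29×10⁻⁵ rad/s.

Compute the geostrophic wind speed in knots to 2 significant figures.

32 knots

Coriolis parameter at 73°S:
f = 2Ω sin φ = 2 × 7.29×10⁻⁵ × sin 73° = 1.39×10⁻⁴ s⁻¹
Height gradient: |∂Z/∂n| = 60 m / 257000 m = 2.33×10⁻⁴
On a pressure surface, geostrophic balance gives V_g = (g/f)|∂Z/∂n|:
V_g = 9.81 × 2.33×10⁻⁴ / 1.39×10⁻⁴ = 16.4 m/s
Converting: 16.4 m/s × 1.944 = 32 knots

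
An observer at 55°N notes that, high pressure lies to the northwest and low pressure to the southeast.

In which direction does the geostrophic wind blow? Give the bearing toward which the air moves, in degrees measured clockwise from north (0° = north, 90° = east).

225°

The pressure-gradient force points toward the southeast (bearing 135°).
Geostrophic balance: in the Northern Hemisphere the Coriolis force deflects motion to the right, so the geostrophic wind blows 90° to the right of the pressure-gradient force (low pressure on the left).
Rotating 135° by 90° clockwise gives 225° — the wind blows toward the southwest.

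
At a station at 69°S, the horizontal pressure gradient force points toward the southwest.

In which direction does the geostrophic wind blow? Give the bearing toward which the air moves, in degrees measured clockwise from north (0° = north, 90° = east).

135°

The pressure-gradient force points toward the southwest (bearing 225°).
Geostrophic balance: in the Southern Hemisphere the Coriolis force deflects motion to the left, so the geostrophic wind blows 90° to the left of the pressure-gradient force (low pressure on the right).
Rotating 225° by 90° counterclockwise gives 135° — the wind blows toward the southeast.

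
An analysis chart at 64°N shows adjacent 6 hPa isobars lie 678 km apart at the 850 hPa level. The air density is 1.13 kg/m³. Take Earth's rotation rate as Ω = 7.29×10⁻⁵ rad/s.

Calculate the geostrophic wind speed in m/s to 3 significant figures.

Coriolis parameter at 64°N:
f = 2Ω sin φ = 2 × 7.29×10⁻⁵ × sin 64° = 1.31×10⁻⁴ s⁻¹
Pressure gradient: |∂P/∂n| = 600 Pa / 678000 m = 8.85×10⁻⁴ Pa/m
Geostrophic balance (pressure-gradient force = Coriolis force):
V_g = (1/(fρ)) |∂P/∂n| = 8.85×10⁻⁴ / (1.31×10⁻⁴ × 1.13) = 5.98 m/s

5.98 m/s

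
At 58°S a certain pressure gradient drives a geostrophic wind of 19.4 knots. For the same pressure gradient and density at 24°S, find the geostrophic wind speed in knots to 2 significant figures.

40 knots

With the same pressure gradient and density, V_g ∝ 1/f ∝ 1/sin φ.
V₂ = V₁ · sin φ₁ / sin φ₂ = 19.4 × sin 58° / sin 24°
V₂ = 19.4 × 0.8480/0.4067 = 40 knots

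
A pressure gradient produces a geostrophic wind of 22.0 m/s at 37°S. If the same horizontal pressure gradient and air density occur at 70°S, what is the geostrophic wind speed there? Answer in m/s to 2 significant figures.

14 m/s

With the same pressure gradient and density, V_g ∝ 1/f ∝ 1/sin φ.
V₂ = V₁ · sin φ₁ / sin φ₂ = 22.0 × sin 37° / sin 70°
V₂ = 22.0 × 0.6018/0.9397 = 14 m/s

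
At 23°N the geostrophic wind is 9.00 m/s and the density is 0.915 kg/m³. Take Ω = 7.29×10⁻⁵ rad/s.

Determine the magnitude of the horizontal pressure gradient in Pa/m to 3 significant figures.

Coriolis parameter at 23°N:
f = 2Ω sin φ = 2 × 7.29×10⁻⁵ × sin 23° = 5.70×10⁻⁵ s⁻¹
Geostrophic balance rearranged: |∂P/∂n| = f ρ V_g
|∂P/∂n| = 5.70×10⁻⁵ × 0.915 × 9.00 = 4.69×10⁻⁴ Pa/m

4.69×10⁻⁴ Pa/m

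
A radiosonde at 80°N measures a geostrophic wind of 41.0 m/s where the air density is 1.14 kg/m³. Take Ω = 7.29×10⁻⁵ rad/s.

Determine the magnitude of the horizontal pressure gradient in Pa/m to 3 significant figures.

Coriolis parameter at 80°N:
f = 2Ω sin φ = 2 × 7.29×10⁻⁵ × sin 80° = 1.44×10⁻⁴ s⁻¹
Geostrophic balance rearranged: |∂P/∂n| = f ρ V_g
|∂P/∂n| = 1.44×10⁻⁴ × 1.14 × 41.0 = 6.71×10⁻³ Pa/m

6.71×10⁻³ Pa/m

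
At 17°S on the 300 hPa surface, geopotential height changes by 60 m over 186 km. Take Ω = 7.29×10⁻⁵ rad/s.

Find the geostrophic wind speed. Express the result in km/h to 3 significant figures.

267 km/h

Coriolis parameter at 17°S:
f = 2Ω sin φ = 2 × 7.29×10⁻⁵ × sin 17° = 4.26×10⁻⁵ s⁻¹
Height gradient: |∂Z/∂n| = 60 m / 186000 m = 3.23×10⁻⁴
On a pressure surface, geostrophic balance gives V_g = (g/f)|∂Z/∂n|:
V_g = 9.81 × 3.23×10⁻⁴ / 4.26×10⁻⁵ = 74.2 m/s
Converting: 74.2 m/s × 3.6 = 267 km/h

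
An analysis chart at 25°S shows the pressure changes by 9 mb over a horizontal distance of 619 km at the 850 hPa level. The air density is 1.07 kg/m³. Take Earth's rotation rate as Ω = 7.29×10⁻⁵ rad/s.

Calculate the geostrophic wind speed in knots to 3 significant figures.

42.9 knots

Coriolis parameter at 25°S:
f = 2Ω sin φ = 2 × 7.29×10⁻⁵ × sin 25° = 6.16×10⁻⁵ s⁻¹
Pressure gradient: |∂P/∂n| = 900 Pa / 619000 m = 1.45×10⁻³ Pa/m
Geostrophic balance (pressure-gradient force = Coriolis force):
V_g = (1/(fρ)) |∂P/∂n| = 1.45×10⁻³ / (6.16×10⁻⁵ × 1.07) = 22.1 m/s
Converting: 22.1 m/s × 1.944 = 42.9 knots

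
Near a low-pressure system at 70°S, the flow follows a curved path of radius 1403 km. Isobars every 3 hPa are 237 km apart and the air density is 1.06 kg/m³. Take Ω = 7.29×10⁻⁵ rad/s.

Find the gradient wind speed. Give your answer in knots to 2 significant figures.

16 knots

Coriolis parameter at 70°S:
f = 2Ω sin φ = 2 × 7.29×10⁻⁵ × sin 70° = 1.37×10⁻⁴ s⁻¹
Pressure gradient: |∂P/∂n| = 300 Pa / 237000 m = 1.27×10⁻³ Pa/m
Geostrophic speed: V_g = |∂P/∂n|/(fρ) = 1.27×10⁻³/(1.37×10⁻⁴ × 1.06) = 8.72 m/s
Around a low, centrifugal force acts outward with Coriolis, so pressure-gradient force balances both:
(1/ρ)|∂P/∂n| = fV + V²/R  →  V² + fR·V − fR·V_g = 0
With fR = 1.37×10⁻⁴ × 1403×10³ m = 192 m/s:
V = [−fR + √((fR)² + 4 fR V_g)]/2 = [−192 + √(192² + 4×192×8.72)]/2 = 8.35 m/s
Subgeostrophic (V < V_g = 8.72 m/s), as expected around a low.
Converting: 8.35 m/s × 1.944 = 16 knots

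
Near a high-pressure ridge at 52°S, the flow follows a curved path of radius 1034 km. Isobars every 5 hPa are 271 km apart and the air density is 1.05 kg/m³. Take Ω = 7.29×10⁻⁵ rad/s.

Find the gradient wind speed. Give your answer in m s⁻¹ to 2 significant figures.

Coriolis parameter at 52°S:
f = 2Ω sin φ = 2 × 7.29×10⁻⁵ × sin 52° = 1.15×10⁻⁴ s⁻¹
Pressure gradient: |∂P/∂n| = 500 Pa / 271000 m = 1.85×10⁻³ Pa/m
Geostrophic speed: V_g = |∂P/∂n|/(fρ) = 1.85×10⁻³/(1.15×10⁻⁴ × 1.05) = 15.3 m/s
Around a high, pressure-gradient force acts outward with centrifugal, so Coriolis balances both:
fV = (1/ρ)|∂P/∂n| + V²/R  →  V² − fR·V + fR·V_g = 0
With fR = 1.15×10⁻⁴ × 1034×10³ m = 119 m/s:
V = [fR − √((fR)² − 4 fR V_g)]/2 = [119 − √(119² − 4×119×15.3)]/2 = 18 m/s
Supergeostrophic (V > V_g = 15.3 m/s), as expected around a high.

18 m s⁻¹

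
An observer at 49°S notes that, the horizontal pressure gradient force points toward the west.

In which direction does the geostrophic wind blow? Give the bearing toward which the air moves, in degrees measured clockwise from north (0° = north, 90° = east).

180°

The pressure-gradient force points toward the west (bearing 270°).
Geostrophic balance: in the Southern Hemisphere the Coriolis force deflects motion to the left, so the geostrophic wind blows 90° to the left of the pressure-gradient force (low pressure on the right).
Rotating 270° by 90° counterclockwise gives 180° — the wind blows toward the south.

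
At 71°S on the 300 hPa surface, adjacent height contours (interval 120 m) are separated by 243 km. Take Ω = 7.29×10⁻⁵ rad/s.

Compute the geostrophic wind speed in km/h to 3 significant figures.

Coriolis parameter at 71°S:
f = 2Ω sin φ = 2 × 7.29×10⁻⁵ × sin 71° = 1.38×10⁻⁴ s⁻¹
Height gradient: |∂Z/∂n| = 120 m / 243000 m = 4.94×10⁻⁴
On a pressure surface, geostrophic balance gives V_g = (g/f)|∂Z/∂n|:
V_g = 9.81 × 4.94×10⁻⁴ / 1.38×10⁻⁴ = 35.1 m/s
Converting: 35.1 m/s × 3.6 = 127 km/h

127 km/h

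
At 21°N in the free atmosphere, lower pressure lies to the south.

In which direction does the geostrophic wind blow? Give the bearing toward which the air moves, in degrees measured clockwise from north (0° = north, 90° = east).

The pressure-gradient force points toward the south (bearing 180°).
Geostrophic balance: in the Northern Hemisphere the Coriolis force deflects motion to the right, so the geostrophic wind blows 90° to the right of the pressure-gradient force (low pressure on the left).
Rotating 180° by 90° clockwise gives 270° — the wind blows toward the west.

270°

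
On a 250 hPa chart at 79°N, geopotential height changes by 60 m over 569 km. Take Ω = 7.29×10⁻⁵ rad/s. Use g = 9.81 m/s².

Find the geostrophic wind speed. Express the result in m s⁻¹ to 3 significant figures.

Coriolis parameter at 79°N:
f = 2Ω sin φ = 2 × 7.29×10⁻⁵ × sin 79° = 1.43×10⁻⁴ s⁻¹
Height gradient: |∂Z/∂n| = 60 m / 569000 m = 1.05×10⁻⁴
On a pressure surface, geostrophic balance gives V_g = (g/f)|∂Z/∂n|:
V_g = 9.81 × 1.05×10⁻⁴ / 1.43×10⁻⁴ = 7.23 m/s

7.23 m s⁻¹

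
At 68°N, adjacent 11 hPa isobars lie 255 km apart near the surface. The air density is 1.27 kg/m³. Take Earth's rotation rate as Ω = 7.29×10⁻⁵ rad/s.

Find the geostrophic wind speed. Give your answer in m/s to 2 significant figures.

Coriolis parameter at 68°N:
f = 2Ω sin φ = 2 × 7.29×10⁻⁵ × sin 68° = 1.35×10⁻⁴ s⁻¹
Pressure gradient: |∂P/∂n| = 1100 Pa / 255000 m = 4.31×10⁻³ Pa/m
Geostrophic balance (pressure-gradient force = Coriolis force):
V_g = (1/(fρ)) |∂P/∂n| = 4.31×10⁻³ / (1.35×10⁻⁴ × 1.27) = 25.1 m/s

25 m/s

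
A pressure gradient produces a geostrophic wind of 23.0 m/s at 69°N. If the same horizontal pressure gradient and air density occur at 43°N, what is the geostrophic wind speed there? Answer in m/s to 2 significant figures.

With the same pressure gradient and density, V_g ∝ 1/f ∝ 1/sin φ.
V₂ = V₁ · sin φ₁ / sin φ₂ = 23.0 × sin 69° / sin 43°
V₂ = 23.0 × 0.9336/0.6820 = 31 m/s

31 m/s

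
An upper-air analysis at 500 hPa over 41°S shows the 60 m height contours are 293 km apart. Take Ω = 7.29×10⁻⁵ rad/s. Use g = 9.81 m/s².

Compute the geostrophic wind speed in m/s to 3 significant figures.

21.0 m/s

Coriolis parameter at 41°S:
f = 2Ω sin φ = 2 × 7.29×10⁻⁵ × sin 41° = 9.57×10⁻⁵ s⁻¹
Height gradient: |∂Z/∂n| = 60 m / 293000 m = 2.05×10⁻⁴
On a pressure surface, geostrophic balance gives V_g = (g/f)|∂Z/∂n|:
V_g = 9.81 × 2.05×10⁻⁴ / 9.57×10⁻⁵ = 21.0 m/s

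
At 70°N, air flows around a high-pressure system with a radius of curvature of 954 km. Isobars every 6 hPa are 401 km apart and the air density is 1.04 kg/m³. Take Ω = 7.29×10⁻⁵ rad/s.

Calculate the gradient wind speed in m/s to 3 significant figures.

Coriolis parameter at 70°N:
f = 2Ω sin φ = 2 × 7.29×10⁻⁵ × sin 70° = 1.37×10⁻⁴ s⁻¹
Pressure gradient: |∂P/∂n| = 600 Pa / 401000 m = 1.50×10⁻³ Pa/m
Geostrophic speed: V_g = |∂P/∂n|/(fρ) = 1.50×10⁻³/(1.37×10⁻⁴ × 1.04) = 10.5 m/s
Around a high, pressure-gradient force acts outward with centrifugal, so Coriolis balances both:
fV = (1/ρ)|∂P/∂n| + V²/R  →  V² − fR·V + fR·V_g = 0
With fR = 1.37×10⁻⁴ × 954×10³ m = 131 m/s:
V = [fR − √((fR)² − 4 fR V_g)]/2 = [131 − √(131² − 4×131×10.5)]/2 = 11.5 m/s
Supergeostrophic (V > V_g = 10.5 m/s), as expected around a high.

11.5 m/s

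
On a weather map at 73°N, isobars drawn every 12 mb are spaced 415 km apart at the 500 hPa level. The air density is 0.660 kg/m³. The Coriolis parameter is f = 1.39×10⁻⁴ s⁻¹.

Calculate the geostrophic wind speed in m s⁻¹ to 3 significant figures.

31.5 m s⁻¹

Pressure gradient: |∂P/∂n| = 1200 Pa / 415000 m = 2.89×10⁻³ Pa/m
Geostrophic balance (pressure-gradient force = Coriolis force):
V_g = (1/(fρ)) |∂P/∂n| = 2.89×10⁻³ / (1.39×10⁻⁴ × 0.660) = 31.5 m/s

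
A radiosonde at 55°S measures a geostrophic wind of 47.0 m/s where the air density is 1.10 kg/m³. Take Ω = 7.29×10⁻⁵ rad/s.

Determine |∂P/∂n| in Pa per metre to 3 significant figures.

6.17×10⁻³ Pa/m

Coriolis parameter at 55°S:
f = 2Ω sin φ = 2 × 7.29×10⁻⁵ × sin 55° = 1.19×10⁻⁴ s⁻¹
Geostrophic balance rearranged: |∂P/∂n| = f ρ V_g
|∂P/∂n| = 1.19×10⁻⁴ × 1.10 × 47.0 = 6.17×10⁻³ Pa/m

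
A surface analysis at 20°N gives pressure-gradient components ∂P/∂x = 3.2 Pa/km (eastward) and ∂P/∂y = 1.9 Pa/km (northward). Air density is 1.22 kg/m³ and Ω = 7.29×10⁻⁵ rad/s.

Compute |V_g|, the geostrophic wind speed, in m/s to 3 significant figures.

61.2 m/s

Coriolis parameter at 20°N:
f = 2Ω sin φ = 2 × 7.29×10⁻⁵ × sin 20° = 4.99×10⁻⁵ s⁻¹
Component geostrophic relations (x east, y north):
u_g = −(1/(fρ)) ∂P/∂y,  v_g = (1/(fρ)) ∂P/∂x
u_g = −(1.9×10⁻³)/(4.99×10⁻⁵ × 1.22) = −31.2 m/s;  v_g = (3.2×10⁻³)/(4.99×10⁻⁵ × 1.22) = 52.6 m/s
|V_g| = √(u_g² + v_g²) = 61.2 m/s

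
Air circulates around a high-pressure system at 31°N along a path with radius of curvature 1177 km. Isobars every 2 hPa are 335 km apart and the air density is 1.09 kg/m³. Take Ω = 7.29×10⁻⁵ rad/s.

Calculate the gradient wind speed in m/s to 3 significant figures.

Coriolis parameter at 31°N:
f = 2Ω sin φ = 2 × 7.29×10⁻⁵ × sin 31° = 7.51×10⁻⁵ s⁻¹
Pressure gradient: |∂P/∂n| = 200 Pa / 335000 m = 5.97×10⁻⁴ Pa/m
Geostrophic speed: V_g = |∂P/∂n|/(fρ) = 5.97×10⁻⁴/(7.51×10⁻⁵ × 1.09) = 7.29 m/s
Around a high, pressure-gradient force acts outward with centrifugal, so Coriolis balances both:
fV = (1/ρ)|∂P/∂n| + V²/R  →  V² − fR·V + fR·V_g = 0
With fR = 7.51×10⁻⁵ × 1177×10³ m = 88.4 m/s:
V = [fR − √((fR)² − 4 fR V_g)]/2 = [88.4 − √(88.4² − 4×88.4×7.29)]/2 = 8.02 m/s
Supergeostrophic (V > V_g = 7.29 m/s), as expected around a high.

8.02 m/s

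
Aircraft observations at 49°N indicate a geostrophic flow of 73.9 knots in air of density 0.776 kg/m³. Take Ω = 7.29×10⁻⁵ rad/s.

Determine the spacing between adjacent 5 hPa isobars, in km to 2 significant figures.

Coriolis parameter at 49°N:
f = 2Ω sin φ = 2 × 7.29×10⁻⁵ × sin 49° = 1.10×10⁻⁴ s⁻¹
Wind speed in SI: 73.9 knots = 38.0 m/s
Geostrophic balance rearranged: |∂P/∂n| = f ρ V_g
|∂P/∂n| = 1.10×10⁻⁴ × 0.776 × 38.0 = 3.25×10⁻³ Pa/m
Isobar spacing: Δn = ΔP/|∂P/∂n| = 500 Pa / 3.25×10⁻³ Pa/m = 154024 m ≈ 150 km

150 km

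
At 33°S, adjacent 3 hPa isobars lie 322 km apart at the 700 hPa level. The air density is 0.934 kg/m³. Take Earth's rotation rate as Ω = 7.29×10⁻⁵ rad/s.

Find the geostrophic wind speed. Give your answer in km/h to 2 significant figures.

Coriolis parameter at 33°S:
f = 2Ω sin φ = 2 × 7.29×10⁻⁵ × sin 33° = 7.94×10⁻⁵ s⁻¹
Pressure gradient: |∂P/∂n| = 300 Pa / 322000 m = 9.32×10⁻⁴ Pa/m
Geostrophic balance (pressure-gradient force = Coriolis force):
V_g = (1/(fρ)) |∂P/∂n| = 9.32×10⁻⁴ / (7.94×10⁻⁵ × 0.934) = 12.6 m/s
Converting: 12.6 m/s × 3.6 = 45 km/h

45 km/h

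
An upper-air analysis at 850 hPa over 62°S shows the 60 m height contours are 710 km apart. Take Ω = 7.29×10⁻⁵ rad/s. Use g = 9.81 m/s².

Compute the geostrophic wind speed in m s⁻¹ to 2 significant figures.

6.4 m s⁻¹

Coriolis parameter at 62°S:
f = 2Ω sin φ = 2 × 7.29×10⁻⁵ × sin 62° = 1.29×10⁻⁴ s⁻¹
Height gradient: |∂Z/∂n| = 60 m / 710000 m = 8.45×10⁻⁵
On a pressure surface, geostrophic balance gives V_g = (g/f)|∂Z/∂n|:
V_g = 9.81 × 8.45×10⁻⁵ / 1.29×10⁻⁴ = 6.44 m/s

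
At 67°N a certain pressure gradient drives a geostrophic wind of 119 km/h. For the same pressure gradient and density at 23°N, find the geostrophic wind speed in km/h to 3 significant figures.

280 km/h

With the same pressure gradient and density, V_g ∝ 1/f ∝ 1/sin φ.
V₂ = V₁ · sin φ₁ / sin φ₂ = 119 × sin 67° / sin 23°
V₂ = 119 × 0.9205/0.3907 = 280 km/h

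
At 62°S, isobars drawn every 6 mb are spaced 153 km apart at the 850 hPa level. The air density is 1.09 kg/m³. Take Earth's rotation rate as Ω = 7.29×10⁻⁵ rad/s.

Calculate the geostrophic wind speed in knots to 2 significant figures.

Coriolis parameter at 62°S:
f = 2Ω sin φ = 2 × 7.29×10⁻⁵ × sin 62° = 1.29×10⁻⁴ s⁻¹
Pressure gradient: |∂P/∂n| = 600 Pa / 153000 m = 3.92×10⁻³ Pa/m
Geostrophic balance (pressure-gradient force = Coriolis force):
V_g = (1/(fρ)) |∂P/∂n| = 3.92×10⁻³ / (1.29×10⁻⁴ × 1.09) = 27.9 m/s
Converting: 27.9 m/s × 1.944 = 54 knots

54 knots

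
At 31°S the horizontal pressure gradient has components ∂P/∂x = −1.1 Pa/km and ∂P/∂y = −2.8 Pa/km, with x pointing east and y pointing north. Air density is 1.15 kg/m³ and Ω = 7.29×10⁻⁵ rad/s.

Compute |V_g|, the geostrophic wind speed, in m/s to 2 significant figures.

35 m/s

Coriolis parameter at 31°S:
f = 2Ω sin φ = 2 × 7.29×10⁻⁵ × sin 31° = 7.51×10⁻⁵ s⁻¹
In the Southern Hemisphere f is negative: f = −7.51×10⁻⁵ s⁻¹.
Component geostrophic relations (x east, y north):
u_g = −(1/(fρ)) ∂P/∂y,  v_g = (1/(fρ)) ∂P/∂x
u_g = −(−2.8×10⁻³)/(−7.51×10⁻⁵ × 1.15) = −32.4 m/s;  v_g = (−1.1×10⁻³)/(−7.51×10⁻⁵ × 1.15) = 12.7 m/s
|V_g| = √(u_g² + v_g²) = 34.8 m/s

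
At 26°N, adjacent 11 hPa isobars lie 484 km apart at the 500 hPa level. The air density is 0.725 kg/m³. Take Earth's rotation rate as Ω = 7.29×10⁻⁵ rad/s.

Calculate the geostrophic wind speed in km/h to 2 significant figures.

180 km/h

Coriolis parameter at 26°N:
f = 2Ω sin φ = 2 × 7.29×10⁻⁵ × sin 26° = 6.39×10⁻⁵ s⁻¹
Pressure gradient: |∂P/∂n| = 1100 Pa / 484000 m = 2.27×10⁻³ Pa/m
Geostrophic balance (pressure-gradient force = Coriolis force):
V_g = (1/(fρ)) |∂P/∂n| = 2.27×10⁻³ / (6.39×10⁻⁵ × 0.725) = 49.0 m/s
Converting: 49.0 m/s × 3.6 = 180 km/h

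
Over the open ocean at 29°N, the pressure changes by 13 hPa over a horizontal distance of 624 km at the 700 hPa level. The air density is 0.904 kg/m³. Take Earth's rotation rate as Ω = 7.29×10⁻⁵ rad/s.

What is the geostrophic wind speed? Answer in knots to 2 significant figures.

63 knots

Coriolis parameter at 29°N:
f = 2Ω sin φ = 2 × 7.29×10⁻⁵ × sin 29° = 7.07×10⁻⁵ s⁻¹
Pressure gradient: |∂P/∂n| = 1300 Pa / 624000 m = 2.08×10⁻³ Pa/m
Geostrophic balance (pressure-gradient force = Coriolis force):
V_g = (1/(fρ)) |∂P/∂n| = 2.08×10⁻³ / (7.07×10⁻⁵ × 0.904) = 32.6 m/s
Converting: 32.6 m/s × 1.944 = 63 knots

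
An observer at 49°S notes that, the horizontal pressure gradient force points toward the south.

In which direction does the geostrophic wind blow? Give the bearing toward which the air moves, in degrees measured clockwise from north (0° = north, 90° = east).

The pressure-gradient force points toward the south (bearing 180°).
Geostrophic balance: in the Southern Hemisphere the Coriolis force deflects motion to the left, so the geostrophic wind blows 90° to the left of the pressure-gradient force (low pressure on the right).
Rotating 180° by 90° counterclockwise gives 090° — the wind blows toward the east.

090°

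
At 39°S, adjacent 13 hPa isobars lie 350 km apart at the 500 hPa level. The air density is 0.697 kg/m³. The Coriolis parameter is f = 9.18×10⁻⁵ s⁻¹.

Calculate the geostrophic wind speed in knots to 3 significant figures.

113 knots

Pressure gradient: |∂P/∂n| = 1300 Pa / 350000 m = 3.71×10⁻³ Pa/m
Geostrophic balance (pressure-gradient force = Coriolis force):
V_g = (1/(fρ)) |∂P/∂n| = 3.71×10⁻³ / (9.18×10⁻⁵ × 0.697) = 58.0 m/s
Converting: 58.0 m/s × 1.944 = 113 knots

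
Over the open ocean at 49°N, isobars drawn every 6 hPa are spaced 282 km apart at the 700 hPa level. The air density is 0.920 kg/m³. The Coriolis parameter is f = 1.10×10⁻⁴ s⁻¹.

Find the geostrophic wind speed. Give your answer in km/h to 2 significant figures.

76 km/h

Pressure gradient: |∂P/∂n| = 600 Pa / 282000 m = 2.13×10⁻³ Pa/m
Geostrophic balance (pressure-gradient force = Coriolis force):
V_g = (1/(fρ)) |∂P/∂n| = 2.13×10⁻³ / (1.10×10⁻⁴ × 0.920) = 21.0 m/s
Converting: 21.0 m/s × 3.6 = 76 km/h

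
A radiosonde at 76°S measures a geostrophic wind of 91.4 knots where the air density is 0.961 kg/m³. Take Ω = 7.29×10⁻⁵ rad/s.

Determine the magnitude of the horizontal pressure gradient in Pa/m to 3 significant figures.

6.39×10⁻³ Pa/m

Coriolis parameter at 76°S:
f = 2Ω sin φ = 2 × 7.29×10⁻⁵ × sin 76° = 1.41×10⁻⁴ s⁻¹
Wind speed in SI: 91.4 knots = 47.0 m/s
Geostrophic balance rearranged: |∂P/∂n| = f ρ V_g
|∂P/∂n| = 1.41×10⁻⁴ × 0.961 × 47.0 = 6.39×10⁻³ Pa/m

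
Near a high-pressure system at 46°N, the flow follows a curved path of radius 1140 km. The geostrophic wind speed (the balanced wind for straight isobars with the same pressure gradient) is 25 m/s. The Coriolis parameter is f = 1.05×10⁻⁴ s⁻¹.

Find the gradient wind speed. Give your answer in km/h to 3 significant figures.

128 km/h

Around a high, pressure-gradient force acts outward with centrifugal, so Coriolis balances both:
fV = (1/ρ)|∂P/∂n| + V²/R  →  V² − fR·V + fR·V_g = 0
With fR = 1.05×10⁻⁴ × 1140×10³ m = 120 m/s:
V = [fR − √((fR)² − 4 fR V_g)]/2 = [120 − √(120² − 4×120×25)]/2 = 35.6 m/s
Supergeostrophic (V > V_g = 25 m/s), as expected around a high.
Converting: 35.6 m/s × 3.6 = 128 km/h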